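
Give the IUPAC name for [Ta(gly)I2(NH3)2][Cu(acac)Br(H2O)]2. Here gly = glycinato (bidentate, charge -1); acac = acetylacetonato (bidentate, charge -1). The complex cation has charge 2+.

diammine(glycinato)diiodotantalum(V) (acetylacetonato)aquabromocuprate(I)

The complex cation is given as 2+; its ligand charges sum to -3, so Ta = +5.
With 2 anions per cation, each anion must be 2/2 = 1−.
Anion: ligand charges sum to -2; for the ion to be 1−, Cu = +1.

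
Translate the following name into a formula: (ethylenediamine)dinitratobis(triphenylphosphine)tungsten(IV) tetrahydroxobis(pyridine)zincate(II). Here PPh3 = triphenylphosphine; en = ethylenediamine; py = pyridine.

Cation [W…]: ligand charges -2, W(IV) ⇒ ion charge 2+.
Anion [Zn…]: ligand charges -4, Zn(II) ⇒ ion charge 2−.

[W(en)(NO3)2(PPh3)2][Zn(OH)4(py)2]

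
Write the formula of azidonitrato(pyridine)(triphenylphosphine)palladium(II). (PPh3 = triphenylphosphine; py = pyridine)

[Pd(N3)(NO3)(PPh3)(py)]

Ligands: 1 azido (N3, -1), 1 triphenylphosphine (PPh3, neutral), 1 pyridine (py, neutral), 1 nitrato (NO3, -1). Ligand charge sum = -2.
With Pd in oxidation state +2, the complex ion is [Pd...].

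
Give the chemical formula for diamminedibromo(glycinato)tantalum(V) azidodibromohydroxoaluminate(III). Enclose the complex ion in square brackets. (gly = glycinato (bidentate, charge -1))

Cation [Ta…]: ligand charges -3, Ta(V) ⇒ ion charge 2+.
Anion [Al…]: ligand charges -4, Al(III) ⇒ ion charge 1−.
One 2+ cation requires 2 of the 1− anion.

[TaBr2(gly)(NH3)2][AlBr2(N3)(OH)]2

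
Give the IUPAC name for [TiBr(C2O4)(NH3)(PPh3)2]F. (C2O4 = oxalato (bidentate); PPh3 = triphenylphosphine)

amminebromooxalatobis(triphenylphosphine)titanium(IV) fluoride

The 1 fluoride counter-ion carries a total charge of -1, so each complex ion is 1+.
Ligand charges: 1×bromo (-1 each), 1×ammine (neutral), 1×oxalato (-2 each), 2×triphenylphosphine (neutral); total -3. So Ti + (-3) = 1+, giving Ti = +4.
Ligands are named alphabetically: ammine before bromo before oxalato before triphenylphosphine.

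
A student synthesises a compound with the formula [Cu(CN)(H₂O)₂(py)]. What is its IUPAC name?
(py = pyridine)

There is no counter-ion, so the complex is neutral overall.
Ligand charges: 1×pyridine (neutral), 2×aqua (neutral), 1×cyano (-1 each); total -1. So Cu + (-1) = 0, giving Cu = +1.
Ligands are named alphabetically: aqua before cyano before pyridine.

diaquacyano(pyridine)copper(I)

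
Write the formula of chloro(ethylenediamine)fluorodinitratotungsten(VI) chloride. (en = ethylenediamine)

[WCl(en)F(NO3)2]Cl2

Ligands: 1 chloro (Cl, -1), 1 ethylenediamine (en, neutral), 1 fluoro (F, -1), 2 nitrato (NO3, -1). Ligand charge sum = -4.
With W in oxidation state +6, the complex ion is [W...]^2+.
Charge balance with chloride (-1) requires 1 complex ion per 2 chloride.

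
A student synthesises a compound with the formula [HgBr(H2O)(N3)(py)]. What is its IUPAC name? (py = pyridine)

aquaazidobromo(pyridine)mercury(II)

There is no counter-ion, so the complex is neutral overall.
Ligand charges: 1×pyridine (neutral), 1×azido (-1 each), 1×bromo (-1 each), 1×aqua (neutral); total -2. So Hg + (-2) = 0, giving Hg = +2.
Ligands are named alphabetically: aqua before azido before bromo before pyridine.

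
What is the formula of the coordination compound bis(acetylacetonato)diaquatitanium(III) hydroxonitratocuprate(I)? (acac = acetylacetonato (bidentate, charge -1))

[Ti(acac)2(H2O)2][Cu(NO3)(OH)]

Cation [Ti…]: ligand charges -2, Ti(III) ⇒ ion charge 1+.
Anion [Cu…]: ligand charges -2, Cu(I) ⇒ ion charge 1−.
One 1+ cation balances one 1− anion.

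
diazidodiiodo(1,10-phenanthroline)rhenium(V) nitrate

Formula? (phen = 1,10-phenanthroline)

[ReI2(N3)2(phen)]NO3

Ligands: 1 1,10-phenanthroline (phen, neutral), 2 azido (N3, -1), 2 iodo (I, -1). Ligand charge sum = -4.
With Re in oxidation state +5, the complex ion is [Re...]^1+.
Charge balance with nitrate (-1) requires 1 complex ion per 1 nitrate.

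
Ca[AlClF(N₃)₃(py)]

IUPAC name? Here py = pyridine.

calcium triazidochlorofluoro(pyridine)aluminate(III)

The 1 calcium counter-ion carries a total charge of +2, so each complex ion is 2−.
Ligand charges: 1×pyridine (neutral), 1×chloro (-1 each), 3×azido (-1 each), 1×fluoro (-1 each); total -5. So Al + (-5) = 2−, giving Al = +3.
The complex ion is anionic, so aluminium takes the -ate form aluminate(III).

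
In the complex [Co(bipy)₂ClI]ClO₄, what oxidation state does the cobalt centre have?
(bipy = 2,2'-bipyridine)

1 perchlorate outside the brackets (-1 each) → the complex ion is 1+.
Ligand charges: 1×I = -1; 1×Cl = -1; 2×bipy neutral; sum -2.
Co + (-2) = 1+ ⇒ Co is +3.

+3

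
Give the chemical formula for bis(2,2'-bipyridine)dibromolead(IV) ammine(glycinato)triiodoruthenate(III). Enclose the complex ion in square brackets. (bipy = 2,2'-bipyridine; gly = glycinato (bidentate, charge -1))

[Pb(bipy)2Br2][Ru(gly)I3(NH3)]2

Cation [Pb…]: ligand charges -2, Pb(IV) ⇒ ion charge 2+.
Anion [Ru…]: ligand charges -4, Ru(III) ⇒ ion charge 1−.
One 2+ cation requires 2 of the 1− anion.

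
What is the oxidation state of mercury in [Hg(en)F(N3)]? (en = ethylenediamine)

+2

No counter-ion: the bracketed complex is neutral.
Ligand charges: 1×F = -1; 1×en neutral; 1×N3 = -1; sum -2.
Hg + (-2) = 0 ⇒ Hg is +2.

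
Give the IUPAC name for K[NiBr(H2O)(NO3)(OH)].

The 1 potassium counter-ion carries a total charge of +1, so each complex ion is 1−.
Ligand charges: 1×bromo (-1 each), 1×hydroxo (-1 each), 1×nitrato (-1 each), 1×aqua (neutral); total -3. So Ni + (-3) = 1−, giving Ni = +2.
Ligands are named alphabetically: aqua before bromo before hydroxo before nitrato.
The complex ion is anionic, so nickel takes the -ate form nickelate(II).

potassium aquabromohydroxonitratonickelate(II)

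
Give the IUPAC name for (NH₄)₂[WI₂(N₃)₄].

The 2 ammonium counter-ions carry a total charge of +2, so each complex ion is 2−.
Ligand charges: 4×azido (-1 each), 2×iodo (-1 each); total -6. So W + (-6) = 2−, giving W = +4.
Ligands are named alphabetically: azido before iodo.
The complex ion is anionic, so tungsten takes the -ate form tungstate(IV).

ammonium tetraazidodiiodotungstate(IV)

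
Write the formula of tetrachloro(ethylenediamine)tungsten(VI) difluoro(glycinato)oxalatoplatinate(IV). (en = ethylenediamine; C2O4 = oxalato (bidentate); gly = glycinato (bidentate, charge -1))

[WCl4(en)][Pt(C2O4)F2(gly)]2

Cation [W…]: ligand charges -4, W(VI) ⇒ ion charge 2+.
Anion [Pt…]: ligand charges -5, Pt(IV) ⇒ ion charge 1−.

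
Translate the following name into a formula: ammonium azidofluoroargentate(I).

NH4[AgF(N3)]

Ligands: 1 azido (N3, -1), 1 fluoro (F, -1). Ligand charge sum = -2.
With Ag in oxidation state +1, the complex ion is [Ag...]^1−.
Charge balance with ammonium (+1) requires 1 complex ion per 1 ammonium.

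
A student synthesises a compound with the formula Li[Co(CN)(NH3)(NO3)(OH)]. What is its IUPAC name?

lithium amminecyanohydroxonitratocobaltate(II)

The 1 lithium counter-ion carries a total charge of +1, so each complex ion is 1−.
Ligand charges: 1×ammine (neutral), 1×nitrato (-1 each), 1×hydroxo (-1 each), 1×cyano (-1 each); total -3. So Co + (-3) = 1−, giving Co = +2.
Ligands are named alphabetically: ammine before cyano before hydroxo before nitrato.
The complex ion is anionic, so cobalt takes the -ate form cobaltate(II).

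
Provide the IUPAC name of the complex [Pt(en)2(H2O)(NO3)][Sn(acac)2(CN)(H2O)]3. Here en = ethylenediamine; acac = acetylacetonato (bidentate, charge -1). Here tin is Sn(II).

aquabis(ethylenediamine)nitratoplatinum(IV) bis(acetylacetonato)aquacyanostannate(II)

Both ions are complex: the cation is named first with the plain metal name, the anion second with the -ate form; each ion's ligands are alphabetised independently.
Sn is given as +2; the anion's ligand charges sum to -3, so the complex anion is 1−.
With 3 anions per cation, the cation must be 3×1 = 3+.
Cation: ligand charges sum to -1; for the ion to be 3+, Pt = +4.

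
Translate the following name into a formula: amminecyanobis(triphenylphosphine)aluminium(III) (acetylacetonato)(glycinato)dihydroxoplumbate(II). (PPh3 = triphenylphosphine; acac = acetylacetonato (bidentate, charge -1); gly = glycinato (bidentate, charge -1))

[Al(CN)(NH3)(PPh3)2][Pb(acac)(gly)(OH)2]

Cation [Al…]: ligand charges -1, Al(III) ⇒ ion charge 2+.
Anion [Pb…]: ligand charges -4, Pb(II) ⇒ ion charge 2−.
One 2+ cation balances one 2− anion.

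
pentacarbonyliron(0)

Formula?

[Fe(CO)5]

Ligands: 5 carbonyl (CO, neutral). Ligand charge sum = 0.
With Fe in oxidation state 0, the complex ion is [Fe...].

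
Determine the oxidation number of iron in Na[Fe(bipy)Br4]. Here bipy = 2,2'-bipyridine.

1 sodium outside the brackets (+1 each) → the complex ion is 1−.
Ligand charges: 4×Br = -4; 1×bipy neutral; sum -4.
Fe + (-4) = 1− ⇒ Fe is +3.

+3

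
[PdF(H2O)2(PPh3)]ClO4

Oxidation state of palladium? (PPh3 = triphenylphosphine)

1 perchlorate outside the brackets (-1 each) → the complex ion is 1+.
Ligand charges: 2×H2O neutral; 1×PPh3 neutral; 1×F = -1; sum -1.
Pd + (-1) = 1+ ⇒ Pd is +2.

+2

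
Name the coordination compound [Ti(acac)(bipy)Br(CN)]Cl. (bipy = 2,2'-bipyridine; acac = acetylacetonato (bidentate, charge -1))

(acetylacetonato)(2,2'-bipyridine)bromocyanotitanium(IV) chloride

The 1 chloride counter-ion carries a total charge of -1, so each complex ion is 1+.
Ligand charges: 1×2,2'-bipyridine (neutral), 1×bromo (-1 each), 1×cyano (-1 each), 1×acetylacetonato (-1 each); total -3. So Ti + (-3) = 1+, giving Ti = +4.
Ligands are named alphabetically: acetylacetonato before bipyridine before bromo before cyano.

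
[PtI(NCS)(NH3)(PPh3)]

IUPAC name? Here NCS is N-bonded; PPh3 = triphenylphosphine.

ammineiodoisothiocyanato(triphenylphosphine)platinum(II)

There is no counter-ion, so the complex is neutral overall.
Ligand charges: 1×isothiocyanato (-1 each), 1×triphenylphosphine (neutral), 1×ammine (neutral), 1×iodo (-1 each); total -2. So Pt + (-2) = 0, giving Pt = +2.
Ligands are named alphabetically: ammine before iodo before isothiocyanato before triphenylphosphine.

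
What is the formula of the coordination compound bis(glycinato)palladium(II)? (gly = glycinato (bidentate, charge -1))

Ligands: 2 glycinato (gly, -1). Ligand charge sum = -2.
With Pd in oxidation state +2, the complex ion is [Pd...].

[Pd(gly)2]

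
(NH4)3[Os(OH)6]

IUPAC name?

ammonium hexahydroxoosmate(III)

The 3 ammonium counter-ions carry a total charge of +3, so each complex ion is 3−.
Ligand charges: 6×hydroxo (-1 each); total -6. So Os + (-6) = 3−, giving Os = +3.
The complex ion is anionic, so osmium takes the -ate form osmate(III).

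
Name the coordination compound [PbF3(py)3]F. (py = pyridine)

The 1 fluoride counter-ion carries a total charge of -1, so each complex ion is 1+.
Ligand charges: 3×fluoro (-1 each), 3×pyridine (neutral); total -3. So Pb + (-3) = 1+, giving Pb = +4.
Ligands are named alphabetically: fluoro before pyridine.

trifluorotris(pyridine)lead(IV) fluoride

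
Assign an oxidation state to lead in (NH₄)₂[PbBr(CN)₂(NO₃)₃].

2 ammonium outside the brackets (+1 each) → the complex ion is 2−.
Ligand charges: 3×NO3 = -3; 1×Br = -1; 2×CN = -2; sum -6.
Pb + (-6) = 2− ⇒ Pb is +4.

+4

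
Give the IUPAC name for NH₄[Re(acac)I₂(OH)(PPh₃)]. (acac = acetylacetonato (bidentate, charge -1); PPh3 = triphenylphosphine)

The 1 ammonium counter-ion carries a total charge of +1, so each complex ion is 1−.
Ligand charges: 1×hydroxo (-1 each), 1×acetylacetonato (-1 each), 2×iodo (-1 each), 1×triphenylphosphine (neutral); total -4. So Re + (-4) = 1−, giving Re = +3.
Ligands are named alphabetically: acetylacetonato before hydroxo before iodo before triphenylphosphine.
The complex ion is anionic, so rhenium takes the -ate form rhenate(III).

ammonium (acetylacetonato)hydroxodiiodo(triphenylphosphine)rhenate(III)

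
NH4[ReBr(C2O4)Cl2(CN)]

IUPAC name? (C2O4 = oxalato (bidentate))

The 1 ammonium counter-ion carries a total charge of +1, so each complex ion is 1−.
Ligand charges: 1×oxalato (-2 each), 1×cyano (-1 each), 2×chloro (-1 each), 1×bromo (-1 each); total -6. So Re + (-6) = 1−, giving Re = +5.
Ligands are named alphabetically: bromo before chloro before cyano before oxalato.
The complex ion is anionic, so rhenium takes the -ate form rhenate(V).

ammonium bromodichlorocyanooxalatorhenate(V)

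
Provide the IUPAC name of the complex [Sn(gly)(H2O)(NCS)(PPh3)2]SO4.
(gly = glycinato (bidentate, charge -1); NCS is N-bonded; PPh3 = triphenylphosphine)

aqua(glycinato)isothiocyanatobis(triphenylphosphine)tin(IV) sulfate

The 1 sulfate counter-ion carries a total charge of -2, so each complex ion is 2+.
Ligand charges: 1×glycinato (-1 each), 1×aqua (neutral), 1×isothiocyanato (-1 each), 2×triphenylphosphine (neutral); total -2. So Sn + (-2) = 2+, giving Sn = +4.
Ligands are named alphabetically: aqua before glycinato before isothiocyanato before triphenylphosphine.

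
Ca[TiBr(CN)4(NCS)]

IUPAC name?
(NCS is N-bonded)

The 1 calcium counter-ion carries a total charge of +2, so each complex ion is 2−.
Ligand charges: 1×bromo (-1 each), 4×cyano (-1 each), 1×isothiocyanato (-1 each); total -6. So Ti + (-6) = 2−, giving Ti = +4.
Ligands are named alphabetically: bromo before cyano before isothiocyanato.
The complex ion is anionic, so titanium takes the -ate form titanate(IV).

calcium bromotetracyanoisothiocyanatotitanate(IV)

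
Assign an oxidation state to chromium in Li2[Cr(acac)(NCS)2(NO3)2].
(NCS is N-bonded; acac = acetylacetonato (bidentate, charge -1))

2 lithium outside the brackets (+1 each) → the complex ion is 2−.
Ligand charges: 2×NCS = -2; 2×NO3 = -2; 1×acac = -1; sum -5.
Cr + (-5) = 2− ⇒ Cr is +3.

+3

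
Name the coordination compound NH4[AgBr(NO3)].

ammonium bromonitratoargentate(I)

The 1 ammonium counter-ion carries a total charge of +1, so each complex ion is 1−.
Ligand charges: 1×bromo (-1 each), 1×nitrato (-1 each); total -2. So Ag + (-2) = 1−, giving Ag = +1.
The complex ion is anionic, so silver takes the -ate form argentate(I).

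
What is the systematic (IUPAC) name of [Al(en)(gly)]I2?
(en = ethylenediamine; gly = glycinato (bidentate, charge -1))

The 2 iodide counter-ions carry a total charge of -2, so each complex ion is 2+.
Ligand charges: 1×ethylenediamine (neutral), 1×glycinato (-1 each); total -1. So Al + (-1) = 2+, giving Al = +3.
Ligands are named alphabetically: ethylenediamine before glycinato.

(ethylenediamine)(glycinato)aluminium(III) iodide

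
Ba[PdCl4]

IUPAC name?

barium tetrachloropalladate(II)

The 1 barium counter-ion carries a total charge of +2, so each complex ion is 2−.
Ligand charges: 4×chloro (-1 each); total -4. So Pd + (-4) = 2−, giving Pd = +2.
The complex ion is anionic, so palladium takes the -ate form palladate(II).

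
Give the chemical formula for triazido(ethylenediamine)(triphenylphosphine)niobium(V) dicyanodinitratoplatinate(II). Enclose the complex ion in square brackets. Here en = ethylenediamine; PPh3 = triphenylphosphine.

Cation [Nb…]: ligand charges -3, Nb(V) ⇒ ion charge 2+.
Anion [Pt…]: ligand charges -4, Pt(II) ⇒ ion charge 2−.
One 2+ cation balances one 2− anion.

[Nb(en)(N3)3(PPh3)][Pt(CN)2(NO3)2]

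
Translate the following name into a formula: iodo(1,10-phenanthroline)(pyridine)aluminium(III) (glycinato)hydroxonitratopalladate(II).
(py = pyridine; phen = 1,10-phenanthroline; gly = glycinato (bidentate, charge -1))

Cation [Al…]: ligand charges -1, Al(III) ⇒ ion charge 2+.
Anion [Pd…]: ligand charges -3, Pd(II) ⇒ ion charge 1−.
One 2+ cation requires 2 of the 1− anion.

[AlI(phen)(py)][Pd(gly)(NO3)(OH)]2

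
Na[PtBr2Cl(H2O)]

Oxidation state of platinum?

+2

1 sodium outside the brackets (+1 each) → the complex ion is 1−.
Ligand charges: 1×H2O neutral; 1×Cl = -1; 2×Br = -2; sum -3.
Pt + (-3) = 1− ⇒ Pt is +2.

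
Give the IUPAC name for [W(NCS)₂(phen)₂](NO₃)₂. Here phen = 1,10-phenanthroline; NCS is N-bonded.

diisothiocyanatobis(1,10-phenanthroline)tungsten(IV) nitrate

The 2 nitrate counter-ions carry a total charge of -2, so each complex ion is 2+.
Ligand charges: 2×1,10-phenanthroline (neutral), 2×isothiocyanato (-1 each); total -2. So W + (-2) = 2+, giving W = +4.
Ligands are named alphabetically: isothiocyanato before phenanthroline.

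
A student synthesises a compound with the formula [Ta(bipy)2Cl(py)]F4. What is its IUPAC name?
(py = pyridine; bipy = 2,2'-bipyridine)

The 4 fluoride counter-ions carry a total charge of -4, so each complex ion is 4+.
Ligand charges: 1×chloro (-1 each), 1×pyridine (neutral), 2×2,2'-bipyridine (neutral); total -1. So Ta + (-1) = 4+, giving Ta = +5.
Ligands are named alphabetically: bipyridine before chloro before pyridine.

bis(2,2'-bipyridine)chloro(pyridine)tantalum(V) fluoride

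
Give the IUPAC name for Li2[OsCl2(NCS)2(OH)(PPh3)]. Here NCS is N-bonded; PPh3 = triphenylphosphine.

The 2 lithium counter-ions carry a total charge of +2, so each complex ion is 2−.
Ligand charges: 2×isothiocyanato (-1 each), 2×chloro (-1 each), 1×hydroxo (-1 each), 1×triphenylphosphine (neutral); total -5. So Os + (-5) = 2−, giving Os = +3.
Ligands are named alphabetically: chloro before hydroxo before isothiocyanato before triphenylphosphine.
The complex ion is anionic, so osmium takes the -ate form osmate(III).

lithium dichlorohydroxodiisothiocyanato(triphenylphosphine)osmate(III)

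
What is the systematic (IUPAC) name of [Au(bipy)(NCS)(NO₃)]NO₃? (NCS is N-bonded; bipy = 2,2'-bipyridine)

(2,2'-bipyridine)isothiocyanatonitratogold(III) nitrate

The 1 nitrate counter-ion carries a total charge of -1, so each complex ion is 1+.
Ligand charges: 1×nitrato (-1 each), 1×isothiocyanato (-1 each), 1×2,2'-bipyridine (neutral); total -2. So Au + (-2) = 1+, giving Au = +3.
Ligands are named alphabetically: bipyridine before isothiocyanato before nitrato.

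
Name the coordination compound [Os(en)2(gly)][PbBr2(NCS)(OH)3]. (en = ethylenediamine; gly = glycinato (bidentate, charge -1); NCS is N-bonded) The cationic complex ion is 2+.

Both ions are complex: the cation is named first with the plain metal name, the anion second with the -ate form; each ion's ligands are alphabetised independently.
The complex cation is given as 2+; its ligand charges sum to -1, so Os = +3.
A 1:1 salt means the anion carries the equal and opposite charge, 2−.
Anion: ligand charges sum to -6; for the ion to be 2−, Pb = +4.

bis(ethylenediamine)(glycinato)osmium(III) dibromotrihydroxoisothiocyanatoplumbate(IV)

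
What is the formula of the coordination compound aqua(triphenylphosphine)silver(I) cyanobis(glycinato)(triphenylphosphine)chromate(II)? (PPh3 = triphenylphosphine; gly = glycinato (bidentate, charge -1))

[Ag(H2O)(PPh3)][Cr(CN)(gly)2(PPh3)]

Cation [Ag…]: ligand charges 0, Ag(I) ⇒ ion charge 1+.
Anion [Cr…]: ligand charges -3, Cr(II) ⇒ ion charge 1−.
One 1+ cation balances one 1− anion.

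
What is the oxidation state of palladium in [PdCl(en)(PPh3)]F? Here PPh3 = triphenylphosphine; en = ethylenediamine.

1 fluoride outside the brackets (-1 each) → the complex ion is 1+.
Ligand charges: 1×PPh3 neutral; 1×en neutral; 1×Cl = -1; sum -1.
Pd + (-1) = 1+ ⇒ Pd is +2.

+2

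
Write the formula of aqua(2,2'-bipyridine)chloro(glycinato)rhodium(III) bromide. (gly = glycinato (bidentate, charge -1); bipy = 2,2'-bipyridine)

Ligands: 1 aqua (H2O, neutral), 1 glycinato (gly, -1), 1 2,2'-bipyridine (bipy, neutral), 1 chloro (Cl, -1). Ligand charge sum = -2.
Charge balance with bromide (-1) requires 1 complex ion per 1 bromide.

[Rh(bipy)Cl(gly)(H2O)]Br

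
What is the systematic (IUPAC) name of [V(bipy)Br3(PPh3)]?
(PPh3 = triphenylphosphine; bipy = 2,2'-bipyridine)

(2,2'-bipyridine)tribromo(triphenylphosphine)vanadium(III)

There is no counter-ion, so the complex is neutral overall.
Ligand charges: 1×triphenylphosphine (neutral), 3×bromo (-1 each), 1×2,2'-bipyridine (neutral); total -3. So V + (-3) = 0, giving V = +3.
Ligands are named alphabetically: bipyridine before bromo before triphenylphosphine.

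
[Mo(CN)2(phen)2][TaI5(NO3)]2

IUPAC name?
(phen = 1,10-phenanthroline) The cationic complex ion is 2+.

The complex cation is given as 2+; its ligand charges sum to -2, so Mo = +4.
With 2 anions per cation, each anion must be 2/2 = 1−.
Anion: ligand charges sum to -6; for the ion to be 1−, Ta = +5.

dicyanobis(1,10-phenanthroline)molybdenum(IV) pentaiodonitratotantalate(V)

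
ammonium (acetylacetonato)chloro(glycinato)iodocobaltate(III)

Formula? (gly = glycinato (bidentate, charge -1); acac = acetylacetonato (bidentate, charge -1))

NH4[Co(acac)Cl(gly)I]

Ligands: 1 iodo (I, -1), 1 chloro (Cl, -1), 1 glycinato (gly, -1), 1 acetylacetonato (acac, -1). Ligand charge sum = -4.
With Co in oxidation state +3, the complex ion is [Co...]^1−.
Charge balance with ammonium (+1) requires 1 complex ion per 1 ammonium.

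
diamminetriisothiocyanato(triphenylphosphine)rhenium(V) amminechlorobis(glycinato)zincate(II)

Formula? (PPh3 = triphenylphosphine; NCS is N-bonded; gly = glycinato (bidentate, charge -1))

[Re(NCS)3(NH3)2(PPh3)][ZnCl(gly)2(NH3)]2

Cation [Re…]: ligand charges -3, Re(V) ⇒ ion charge 2+.
Anion [Zn…]: ligand charges -3, Zn(II) ⇒ ion charge 1−.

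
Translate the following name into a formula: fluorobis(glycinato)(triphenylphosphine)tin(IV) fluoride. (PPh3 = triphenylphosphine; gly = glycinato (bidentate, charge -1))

[SnF(gly)2(PPh3)]F

Ligands: 1 fluoro (F, -1), 1 triphenylphosphine (PPh3, neutral), 2 glycinato (gly, -1). Ligand charge sum = -3.
Charge balance with fluoride (-1) requires 1 complex ion per 1 fluoride.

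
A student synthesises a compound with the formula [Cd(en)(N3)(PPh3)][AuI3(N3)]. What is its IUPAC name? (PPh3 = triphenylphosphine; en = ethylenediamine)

azido(ethylenediamine)(triphenylphosphine)cadmium(II) azidotriiodoaurate(III)

Both ions are complex: the cation is named first with the plain metal name, the anion second with the -ate form; each ion's ligands are alphabetised independently.
Cadmium is always +2 in its complexes; the cation's ligand charges sum to -1, so the complex cation is 1+.
A 1:1 salt means the anion carries the equal and opposite charge, 1−.
Anion: ligand charges sum to -4; for the ion to be 1−, Au = +3.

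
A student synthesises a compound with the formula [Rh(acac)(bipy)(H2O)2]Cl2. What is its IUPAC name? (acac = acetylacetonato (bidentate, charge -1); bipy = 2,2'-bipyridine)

The 2 chloride counter-ions carry a total charge of -2, so each complex ion is 2+.
Ligand charges: 1×acetylacetonato (-1 each), 2×aqua (neutral), 1×2,2'-bipyridine (neutral); total -1. So Rh + (-1) = 2+, giving Rh = +3.
Ligands are named alphabetically: acetylacetonato before aqua before bipyridine.

(acetylacetonato)diaqua(2,2'-bipyridine)rhodium(III) chloride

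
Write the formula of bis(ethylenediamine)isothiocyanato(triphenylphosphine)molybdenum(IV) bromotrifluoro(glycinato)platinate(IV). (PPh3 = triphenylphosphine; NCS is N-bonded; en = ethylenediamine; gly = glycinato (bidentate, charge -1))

[Mo(en)2(NCS)(PPh3)][PtBrF3(gly)]3

Cation [Mo…]: ligand charges -1, Mo(IV) ⇒ ion charge 3+.
Anion [Pt…]: ligand charges -5, Pt(IV) ⇒ ion charge 1−.
One 3+ cation requires 3 of the 1− anion.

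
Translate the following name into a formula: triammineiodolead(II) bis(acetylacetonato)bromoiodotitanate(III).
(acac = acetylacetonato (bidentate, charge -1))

[PbI(NH3)3][Ti(acac)2BrI]

Cation [Pb…]: ligand charges -1, Pb(II) ⇒ ion charge 1+.
Anion [Ti…]: ligand charges -4, Ti(III) ⇒ ion charge 1−.
One 1+ cation balances one 1− anion.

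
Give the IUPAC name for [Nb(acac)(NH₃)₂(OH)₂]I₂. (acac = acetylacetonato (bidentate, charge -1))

(acetylacetonato)diamminedihydroxoniobium(V) iodide

The 2 iodide counter-ions carry a total charge of -2, so each complex ion is 2+.
Ligand charges: 2×ammine (neutral), 2×hydroxo (-1 each), 1×acetylacetonato (-1 each); total -3. So Nb + (-3) = 2+, giving Nb = +5.
Ligands are named alphabetically: acetylacetonato before ammine before hydroxo.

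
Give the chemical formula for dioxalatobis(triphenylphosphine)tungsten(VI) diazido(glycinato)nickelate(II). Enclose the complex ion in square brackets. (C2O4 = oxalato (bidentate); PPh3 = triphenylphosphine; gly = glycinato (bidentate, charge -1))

Cation [W…]: ligand charges -4, W(VI) ⇒ ion charge 2+.
Anion [Ni…]: ligand charges -3, Ni(II) ⇒ ion charge 1−.

[W(C2O4)2(PPh3)2][Ni(gly)(N3)2]2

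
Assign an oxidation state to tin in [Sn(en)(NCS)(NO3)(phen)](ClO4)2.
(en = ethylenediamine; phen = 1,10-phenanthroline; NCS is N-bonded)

+4

2 perchlorate outside the brackets (-1 each) → the complex ion is 2+.
Ligand charges: 1×en neutral; 1×NO3 = -1; 1×phen neutral; 1×NCS = -1; sum -2.
Sn + (-2) = 2+ ⇒ Sn is +4.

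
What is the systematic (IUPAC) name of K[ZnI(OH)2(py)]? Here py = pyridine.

The 1 potassium counter-ion carries a total charge of +1, so each complex ion is 1−.
Ligand charges: 1×pyridine (neutral), 1×iodo (-1 each), 2×hydroxo (-1 each); total -3. So Zn + (-3) = 1−, giving Zn = +2.
The complex ion is anionic, so zinc takes the -ate form zincate(II).

potassium dihydroxoiodo(pyridine)zincate(II)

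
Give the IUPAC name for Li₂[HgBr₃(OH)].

lithium tribromohydroxomercurate(II)

The 2 lithium counter-ions carry a total charge of +2, so each complex ion is 2−.
Ligand charges: 3×bromo (-1 each), 1×hydroxo (-1 each); total -4. So Hg + (-4) = 2−, giving Hg = +2.
The complex ion is anionic, so mercury takes the -ate form mercurate(II).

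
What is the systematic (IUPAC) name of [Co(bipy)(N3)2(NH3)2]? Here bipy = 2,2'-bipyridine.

diamminediazido(2,2'-bipyridine)cobalt(II)

There is no counter-ion, so the complex is neutral overall.
Ligand charges: 2×ammine (neutral), 2×azido (-1 each), 1×2,2'-bipyridine (neutral); total -2. So Co + (-2) = 0, giving Co = +2.
Ligands are named alphabetically: ammine before azido before bipyridine.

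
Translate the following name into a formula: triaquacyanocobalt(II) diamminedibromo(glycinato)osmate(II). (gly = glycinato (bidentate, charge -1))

Cation [Co…]: ligand charges -1, Co(II) ⇒ ion charge 1+.
Anion [Os…]: ligand charges -3, Os(II) ⇒ ion charge 1−.
One 1+ cation balances one 1− anion.

[Co(CN)(H2O)3][OsBr2(gly)(NH3)2]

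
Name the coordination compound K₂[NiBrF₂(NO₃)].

potassium bromodifluoronitratonickelate(II)

The 2 potassium counter-ions carry a total charge of +2, so each complex ion is 2−.
Ligand charges: 1×bromo (-1 each), 2×fluoro (-1 each), 1×nitrato (-1 each); total -4. So Ni + (-4) = 2−, giving Ni = +2.
Ligands are named alphabetically: bromo before fluoro before nitrato.
The complex ion is anionic, so nickel takes the -ate form nickelate(II).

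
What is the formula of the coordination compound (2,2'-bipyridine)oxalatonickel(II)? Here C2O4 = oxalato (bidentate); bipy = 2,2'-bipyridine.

Ligands: 1 oxalato (C2O4, -2), 1 2,2'-bipyridine (bipy, neutral). Ligand charge sum = -2.
With Ni in oxidation state +2, the complex ion is [Ni...].

[Ni(bipy)(C2O4)]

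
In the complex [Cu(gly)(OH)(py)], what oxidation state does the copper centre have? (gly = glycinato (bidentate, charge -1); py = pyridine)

No counter-ion: the bracketed complex is neutral.
Ligand charges: 1×gly = -1; 1×py neutral; 1×OH = -1; sum -2.
Cu + (-2) = 0 ⇒ Cu is +2.

+2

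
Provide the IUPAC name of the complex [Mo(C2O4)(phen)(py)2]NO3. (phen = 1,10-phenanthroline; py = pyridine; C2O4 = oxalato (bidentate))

The 1 nitrate counter-ion carries a total charge of -1, so each complex ion is 1+.
Ligand charges: 1×1,10-phenanthroline (neutral), 2×pyridine (neutral), 1×oxalato (-2 each); total -2. So Mo + (-2) = 1+, giving Mo = +3.
Ligands are named alphabetically: oxalato before phenanthroline before pyridine.

oxalato(1,10-phenanthroline)bis(pyridine)molybdenum(III) nitrate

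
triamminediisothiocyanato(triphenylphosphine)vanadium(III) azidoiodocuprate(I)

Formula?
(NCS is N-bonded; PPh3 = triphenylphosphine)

[V(NCS)2(NH3)3(PPh3)][CuI(N3)]

Cation [V…]: ligand charges -2, V(III) ⇒ ion charge 1+.
Anion [Cu…]: ligand charges -2, Cu(I) ⇒ ion charge 1−.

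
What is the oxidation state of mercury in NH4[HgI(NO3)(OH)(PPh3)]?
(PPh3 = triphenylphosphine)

1 ammonium outside the brackets (+1 each) → the complex ion is 1−.
Ligand charges: 1×NO3 = -1; 1×OH = -1; 1×PPh3 neutral; 1×I = -1; sum -3.
Hg + (-3) = 1− ⇒ Hg is +2.

+2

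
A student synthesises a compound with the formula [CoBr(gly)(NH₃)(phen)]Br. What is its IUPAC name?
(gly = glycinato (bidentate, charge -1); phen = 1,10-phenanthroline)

amminebromo(glycinato)(1,10-phenanthroline)cobalt(III) bromide

The 1 bromide counter-ion carries a total charge of -1, so each complex ion is 1+.
Ligand charges: 1×ammine (neutral), 1×glycinato (-1 each), 1×bromo (-1 each), 1×1,10-phenanthroline (neutral); total -2. So Co + (-2) = 1+, giving Co = +3.
Ligands are named alphabetically: ammine before bromo before glycinato before phenanthroline.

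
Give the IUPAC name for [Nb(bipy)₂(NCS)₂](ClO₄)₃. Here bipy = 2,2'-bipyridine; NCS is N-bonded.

The 3 perchlorate counter-ions carry a total charge of -3, so each complex ion is 3+.
Ligand charges: 2×2,2'-bipyridine (neutral), 2×isothiocyanato (-1 each); total -2. So Nb + (-2) = 3+, giving Nb = +5.
Ligands are named alphabetically: bipyridine before isothiocyanato.

bis(2,2'-bipyridine)diisothiocyanatoniobium(V) perchlorate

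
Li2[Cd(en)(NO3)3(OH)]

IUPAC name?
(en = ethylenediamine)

The 2 lithium counter-ions carry a total charge of +2, so each complex ion is 2−.
Ligand charges: 3×nitrato (-1 each), 1×hydroxo (-1 each), 1×ethylenediamine (neutral); total -4. So Cd + (-4) = 2−, giving Cd = +2.
Ligands are named alphabetically: ethylenediamine before hydroxo before nitrato.
The complex ion is anionic, so cadmium takes the -ate form cadmate(II).

lithium (ethylenediamine)hydroxotrinitratocadmate(II)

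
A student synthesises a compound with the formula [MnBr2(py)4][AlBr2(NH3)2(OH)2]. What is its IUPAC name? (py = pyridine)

dibromotetrakis(pyridine)manganese(III) diamminedibromodihydroxoaluminate(III)

Both ions are complex: the cation is named first with the plain metal name, the anion second with the -ate form; each ion's ligands are alphabetised independently.
Aluminium is always +3 in its complexes; the anion's ligand charges sum to -4, so the complex anion is 1−.
A 1:1 salt means the cation carries the equal and opposite charge, 1+.
Cation: ligand charges sum to -2; for the ion to be 1+, Mn = +3.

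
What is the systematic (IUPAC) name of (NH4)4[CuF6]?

The 4 ammonium counter-ions carry a total charge of +4, so each complex ion is 4−.
Ligand charges: 6×fluoro (-1 each); total -6. So Cu + (-6) = 4−, giving Cu = +2.
The complex ion is anionic, so copper takes the -ate form cuprate(II).

ammonium hexafluorocuprate(II)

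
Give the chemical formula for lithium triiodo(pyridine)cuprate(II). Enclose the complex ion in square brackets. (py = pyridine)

Ligands: 3 iodo (I, -1), 1 pyridine (py, neutral). Ligand charge sum = -3.
With Cu in oxidation state +2, the complex ion is [Cu...]^1−.
Charge balance with lithium (+1) requires 1 complex ion per 1 lithium.

Li[CuI3(py)]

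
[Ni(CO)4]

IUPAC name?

There is no counter-ion, so the complex is neutral overall.
Ligand charges: 4×carbonyl (neutral); total 0. So Ni + (0) = 0, giving Ni = 0.

tetracarbonylnickel(0)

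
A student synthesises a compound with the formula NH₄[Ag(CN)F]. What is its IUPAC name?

ammonium cyanofluoroargentate(I)

The 1 ammonium counter-ion carries a total charge of +1, so each complex ion is 1−.
Ligand charges: 1×fluoro (-1 each), 1×cyano (-1 each); total -2. So Ag + (-2) = 1−, giving Ag = +1.
Ligands are named alphabetically: cyano before fluoro.
The complex ion is anionic, so silver takes the -ate form argentate(I).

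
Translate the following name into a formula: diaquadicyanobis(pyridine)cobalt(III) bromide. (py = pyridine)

[Co(CN)2(H2O)2(py)2]Br

Ligands: 2 aqua (H2O, neutral), 2 pyridine (py, neutral), 2 cyano (CN, -1). Ligand charge sum = -2.
With Co in oxidation state +3, the complex ion is [Co...]^1+.
Charge balance with bromide (-1) requires 1 complex ion per 1 bromide.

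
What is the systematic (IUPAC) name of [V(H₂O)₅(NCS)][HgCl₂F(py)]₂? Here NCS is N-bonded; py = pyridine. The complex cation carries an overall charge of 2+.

Both ions are complex: the cation is named first with the plain metal name, the anion second with the -ate form; each ion's ligands are alphabetised independently.
The complex cation is given as 2+; its ligand charges sum to -1, so V = +3.
With 2 anions per cation, each anion must be 2/2 = 1−.
Anion: ligand charges sum to -3; for the ion to be 1−, Hg = +2.

pentaaquaisothiocyanatovanadium(III) dichlorofluoro(pyridine)mercurate(II)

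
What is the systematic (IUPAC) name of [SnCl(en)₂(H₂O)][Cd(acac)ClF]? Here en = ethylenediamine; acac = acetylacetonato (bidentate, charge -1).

Cadmium is always +2 in its complexes; the anion's ligand charges sum to -3, so the complex anion is 1−.
A 1:1 salt means the cation carries the equal and opposite charge, 1+.
Cation: ligand charges sum to -1; for the ion to be 1+, Sn = +2.

aquachlorobis(ethylenediamine)tin(II) (acetylacetonato)chlorofluorocadmate(II)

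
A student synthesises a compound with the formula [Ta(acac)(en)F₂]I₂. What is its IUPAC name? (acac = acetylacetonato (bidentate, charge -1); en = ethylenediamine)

The 2 iodide counter-ions carry a total charge of -2, so each complex ion is 2+.
Ligand charges: 1×acetylacetonato (-1 each), 1×ethylenediamine (neutral), 2×fluoro (-1 each); total -3. So Ta + (-3) = 2+, giving Ta = +5.
Ligands are named alphabetically: acetylacetonato before ethylenediamine before fluoro.

(acetylacetonato)(ethylenediamine)difluorotantalum(V) iodide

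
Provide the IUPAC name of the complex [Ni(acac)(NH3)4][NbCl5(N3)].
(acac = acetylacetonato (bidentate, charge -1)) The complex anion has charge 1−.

Both ions are complex: the cation is named first with the plain metal name, the anion second with the -ate form; each ion's ligands are alphabetised independently.
The complex anion is given as 1−; its ligand charges sum to -6, so Nb = +5.
A 1:1 salt means the cation carries the equal and opposite charge, 1+.
Cation: ligand charges sum to -1; for the ion to be 1+, Ni = +2.

(acetylacetonato)tetraamminenickel(II) azidopentachloroniobate(V)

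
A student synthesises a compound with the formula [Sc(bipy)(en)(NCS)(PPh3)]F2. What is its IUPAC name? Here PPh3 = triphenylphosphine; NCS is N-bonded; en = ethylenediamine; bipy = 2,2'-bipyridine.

The 2 fluoride counter-ions carry a total charge of -2, so each complex ion is 2+.
Ligand charges: 1×triphenylphosphine (neutral), 1×isothiocyanato (-1 each), 1×ethylenediamine (neutral), 1×2,2'-bipyridine (neutral); total -1. So Sc + (-1) = 2+, giving Sc = +3.
Ligands are named alphabetically: bipyridine before ethylenediamine before isothiocyanato before triphenylphosphine.

(2,2'-bipyridine)(ethylenediamine)isothiocyanato(triphenylphosphine)scandium(III) fluoride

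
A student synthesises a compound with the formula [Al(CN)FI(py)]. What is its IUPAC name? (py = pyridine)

There is no counter-ion, so the complex is neutral overall.
Ligand charges: 1×cyano (-1 each), 1×pyridine (neutral), 1×iodo (-1 each), 1×fluoro (-1 each); total -3. So Al + (-3) = 0, giving Al = +3.
Ligands are named alphabetically: cyano before fluoro before iodo before pyridine.

cyanofluoroiodo(pyridine)aluminium(III)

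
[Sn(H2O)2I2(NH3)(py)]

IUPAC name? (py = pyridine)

There is no counter-ion, so the complex is neutral overall.
Ligand charges: 2×aqua (neutral), 1×ammine (neutral), 1×pyridine (neutral), 2×iodo (-1 each); total -2. So Sn + (-2) = 0, giving Sn = +2.
Ligands are named alphabetically: ammine before aqua before iodo before pyridine.

amminediaquadiiodo(pyridine)tin(II)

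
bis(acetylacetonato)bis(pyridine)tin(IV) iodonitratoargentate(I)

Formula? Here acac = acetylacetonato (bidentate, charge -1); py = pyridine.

Cation [Sn…]: ligand charges -2, Sn(IV) ⇒ ion charge 2+.
Anion [Ag…]: ligand charges -2, Ag(I) ⇒ ion charge 1−.
One 2+ cation requires 2 of the 1− anion.

[Sn(acac)2(py)2][AgI(NO3)]2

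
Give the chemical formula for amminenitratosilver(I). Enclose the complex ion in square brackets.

Ligands: 1 nitrato (NO3, -1), 1 ammine (NH3, neutral). Ligand charge sum = -1.
With Ag in oxidation state +1, the complex ion is [Ag...].

[Ag(NH3)(NO3)]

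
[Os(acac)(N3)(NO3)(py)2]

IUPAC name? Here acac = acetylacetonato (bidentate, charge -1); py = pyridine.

(acetylacetonato)azidonitratobis(pyridine)osmium(III)

There is no counter-ion, so the complex is neutral overall.
Ligand charges: 1×azido (-1 each), 1×acetylacetonato (-1 each), 1×nitrato (-1 each), 2×pyridine (neutral); total -3. So Os + (-3) = 0, giving Os = +3.
Ligands are named alphabetically: acetylacetonato before azido before nitrato before pyridine.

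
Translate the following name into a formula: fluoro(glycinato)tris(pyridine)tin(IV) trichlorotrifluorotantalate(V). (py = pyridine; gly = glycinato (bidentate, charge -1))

[SnF(gly)(py)3][TaCl3F3]2

Cation [Sn…]: ligand charges -2, Sn(IV) ⇒ ion charge 2+.
Anion [Ta…]: ligand charges -6, Ta(V) ⇒ ion charge 1−.
One 2+ cation requires 2 of the 1− anion.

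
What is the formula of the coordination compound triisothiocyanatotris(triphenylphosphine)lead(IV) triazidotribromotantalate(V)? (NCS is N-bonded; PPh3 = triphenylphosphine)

[Pb(NCS)3(PPh3)3][TaBr3(N3)3]

Cation [Pb…]: ligand charges -3, Pb(IV) ⇒ ion charge 1+.
Anion [Ta…]: ligand charges -6, Ta(V) ⇒ ion charge 1−.
One 1+ cation balances one 1− anion.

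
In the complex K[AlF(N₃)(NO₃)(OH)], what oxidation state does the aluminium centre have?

1 potassium outside the brackets (+1 each) → the complex ion is 1−.
Ligand charges: 1×N3 = -1; 1×NO3 = -1; 1×OH = -1; 1×F = -1; sum -4.
Al + (-4) = 1− ⇒ Al is +3.

+3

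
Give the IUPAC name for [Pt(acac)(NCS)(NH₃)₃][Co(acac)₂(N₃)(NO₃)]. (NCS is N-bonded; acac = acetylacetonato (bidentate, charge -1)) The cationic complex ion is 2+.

The complex cation is given as 2+; its ligand charges sum to -2, so Pt = +4.
A 1:1 salt means the anion carries the equal and opposite charge, 2−.
Anion: ligand charges sum to -4; for the ion to be 2−, Co = +2.

(acetylacetonato)triammineisothiocyanatoplatinum(IV) bis(acetylacetonato)azidonitratocobaltate(II)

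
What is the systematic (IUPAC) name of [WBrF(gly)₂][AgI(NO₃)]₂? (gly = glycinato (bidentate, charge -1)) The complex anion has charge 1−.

The complex anion is given as 1−; its ligand charges sum to -2, so Ag = +1.
With 2 anions per cation, the cation must be 2×1 = 2+.
Cation: ligand charges sum to -4; for the ion to be 2+, W = +6.

bromofluorobis(glycinato)tungsten(VI) iodonitratoargentate(I)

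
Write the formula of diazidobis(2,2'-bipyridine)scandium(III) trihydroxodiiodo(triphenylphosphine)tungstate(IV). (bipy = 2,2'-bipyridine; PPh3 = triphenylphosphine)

[Sc(bipy)2(N3)2][WI2(OH)3(PPh3)]

Cation [Sc…]: ligand charges -2, Sc(III) ⇒ ion charge 1+.
Anion [W…]: ligand charges -5, W(IV) ⇒ ion charge 1−.
One 1+ cation balances one 1− anion.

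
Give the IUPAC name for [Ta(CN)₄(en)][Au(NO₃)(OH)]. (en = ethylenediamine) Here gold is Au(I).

Au is given as +1; the anion's ligand charges sum to -2, so the complex anion is 1−.
A 1:1 salt means the cation carries the equal and opposite charge, 1+.
Cation: ligand charges sum to -4; for the ion to be 1+, Ta = +5.

tetracyano(ethylenediamine)tantalum(V) hydroxonitratoaurate(I)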